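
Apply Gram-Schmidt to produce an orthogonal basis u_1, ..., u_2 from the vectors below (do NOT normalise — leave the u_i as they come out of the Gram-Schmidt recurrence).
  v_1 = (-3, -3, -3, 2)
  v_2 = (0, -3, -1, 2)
Orthogonal basis:
  u_1 = (-3, -3, -3, 2)
  u_2 = (48/31, -45/31, 17/31, 30/31)

Apply the Gram-Schmidt recurrence
  u_1 = v_1
  u_i = v_i − Σ_{j<i} ((v_i · u_j) / (u_j · u_j)) · u_j.

Step by step this gives:
  u_1 = (-3, -3, -3, 2)
  u_2 = (48/31, -45/31, 17/31, 30/31)

Orthogonality check:
  u_2 · u_1 = 0 (should be 0)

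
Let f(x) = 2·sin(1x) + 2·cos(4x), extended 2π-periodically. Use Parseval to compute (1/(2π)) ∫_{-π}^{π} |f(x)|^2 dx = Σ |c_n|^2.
Σ |c_n|^2 = 4

Expand |f|^2 and use orthogonality of {sin(nx), cos(mx)} on [-π, π]:
  ∫_{-π}^{π} sin(nx)^2 dx = π, ∫ cos(mx)^2 dx = π, and cross terms integrate to 0.
So ∫_{-π}^{π} f(x)^2 dx = 2^2 · π + 2^2 · π = (4 + 4)π.
Divide by 2π: (4 + 4)/2 = 4.
By Parseval, this equals Σ |c_n|^2.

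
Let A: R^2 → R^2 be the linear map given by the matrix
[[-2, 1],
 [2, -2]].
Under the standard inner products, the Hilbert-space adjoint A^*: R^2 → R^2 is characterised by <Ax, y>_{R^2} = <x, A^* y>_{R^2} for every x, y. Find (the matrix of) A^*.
A^* = A^T =
[[-2, 2],
 [1, -2]]

For real matrices with standard dot products, the defining identity <Ax, y> = <x, A^* y> gives (Ax)^T y = x^T (A^*) y, i.e. x^T A^T y = x^T (A^*) y. Since this holds for all x, y, we must have A^* = A^T. Therefore
A^* =
[[-2, 2],
 [1, -2]].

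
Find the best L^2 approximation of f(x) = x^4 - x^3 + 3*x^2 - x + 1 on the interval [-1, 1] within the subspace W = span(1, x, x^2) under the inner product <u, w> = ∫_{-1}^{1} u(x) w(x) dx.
g(x) = 27*x^2/7 - 8*x/5 + 32/35

The best approximation g ∈ W is the orthogonal projection of f onto W. Writing g = a_0 + a_1 x + a_2 x^2, the coefficients solve the normal equations G · a = b where
  G_{ij} = <φ_i, φ_j> and b_i = <f, φ_i>, with φ_0 = 1, φ_1 = x, φ_2 = x^2.
G =
  [2, 0, 2/3]
  [0, 2/3, 0]
  [2/3, 0, 2/5],
b = (22/5, -16/15, 226/105).
Solving gives a_0 = 32/35, a_1 = -8/5, a_2 = 27/7, so
  g(x) = 27*x^2/7 - 8*x/5 + 32/35.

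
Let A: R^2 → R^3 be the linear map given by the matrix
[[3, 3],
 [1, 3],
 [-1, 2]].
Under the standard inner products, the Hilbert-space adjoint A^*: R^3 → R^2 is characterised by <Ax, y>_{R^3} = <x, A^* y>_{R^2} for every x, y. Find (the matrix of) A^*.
A^* = A^T =
[[3, 1, -1],
 [3, 3, 2]]

For real matrices with standard dot products, the defining identity <Ax, y> = <x, A^* y> gives (Ax)^T y = x^T (A^*) y, i.e. x^T A^T y = x^T (A^*) y. Since this holds for all x, y, we must have A^* = A^T. Therefore
A^* =
[[3, 1, -1],
 [3, 3, 2]].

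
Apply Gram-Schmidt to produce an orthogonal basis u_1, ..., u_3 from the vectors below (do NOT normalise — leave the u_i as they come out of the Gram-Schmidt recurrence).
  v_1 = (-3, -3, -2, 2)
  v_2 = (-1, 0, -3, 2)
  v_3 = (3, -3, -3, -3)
Orthogonal basis:
  u_1 = (-3, -3, -2, 2)
  u_2 = (1/2, 3/2, -2, 1)
  u_3 = (3, -3, -3, -3)

Apply the Gram-Schmidt recurrence
  u_1 = v_1
  u_i = v_i − Σ_{j<i} ((v_i · u_j) / (u_j · u_j)) · u_j.

Step by step this gives:
  u_1 = (-3, -3, -2, 2)
  u_2 = (1/2, 3/2, -2, 1)
  u_3 = (3, -3, -3, -3)

Orthogonality check:
  u_2 · u_1 = 0 (should be 0)
  u_3 · u_1 = 0 (should be 0)
  u_3 · u_2 = 0 (should be 0)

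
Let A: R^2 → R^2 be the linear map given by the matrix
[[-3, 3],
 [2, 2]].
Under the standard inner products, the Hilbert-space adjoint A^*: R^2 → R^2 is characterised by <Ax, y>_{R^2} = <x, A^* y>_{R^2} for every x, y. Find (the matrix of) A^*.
A^* = A^T =
[[-3, 2],
 [3, 2]]

For real matrices with standard dot products, the defining identity <Ax, y> = <x, A^* y> gives (Ax)^T y = x^T (A^*) y, i.e. x^T A^T y = x^T (A^*) y. Since this holds for all x, y, we must have A^* = A^T. Therefore
A^* =
[[-3, 2],
 [3, 2]].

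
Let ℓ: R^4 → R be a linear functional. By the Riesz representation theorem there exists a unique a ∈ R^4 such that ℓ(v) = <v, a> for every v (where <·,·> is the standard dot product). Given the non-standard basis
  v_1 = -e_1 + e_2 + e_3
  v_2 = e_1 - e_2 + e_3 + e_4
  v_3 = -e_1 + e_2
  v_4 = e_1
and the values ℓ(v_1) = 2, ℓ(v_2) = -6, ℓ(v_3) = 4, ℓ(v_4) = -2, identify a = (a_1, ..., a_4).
a = (-2, 2, -2, 0)

Write a = (a_1, ..., a_4) in the standard basis. For each basis vector v_i, ℓ(v_i) = <v_i, a> is a linear equation in the a_j's. Collect the n equations into a matrix system V a = ℓ, where row i of V is v_i (expressed in the standard basis). Since V is invertible (lower-triangular with 1s on the diagonal, up to permutation), solve by back-substitution:
  V =
[[-1, 1, 1, 0],
 [1, -1, 1, 1],
 [-1, 1, 0, 0],
 [1, 0, 0, 0]]
  V a = (2, -6, 4, -2)
Solving gives a = (-2, 2, -2, 0).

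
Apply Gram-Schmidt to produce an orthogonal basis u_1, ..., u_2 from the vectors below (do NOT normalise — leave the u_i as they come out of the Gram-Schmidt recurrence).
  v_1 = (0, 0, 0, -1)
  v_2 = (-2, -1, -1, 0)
Orthogonal basis:
  u_1 = (0, 0, 0, -1)
  u_2 = (-2, -1, -1, 0)

Apply the Gram-Schmidt recurrence
  u_1 = v_1
  u_i = v_i − Σ_{j<i} ((v_i · u_j) / (u_j · u_j)) · u_j.

Step by step this gives:
  u_1 = (0, 0, 0, -1)
  u_2 = (-2, -1, -1, 0)

Orthogonality check:
  u_2 · u_1 = 0 (should be 0)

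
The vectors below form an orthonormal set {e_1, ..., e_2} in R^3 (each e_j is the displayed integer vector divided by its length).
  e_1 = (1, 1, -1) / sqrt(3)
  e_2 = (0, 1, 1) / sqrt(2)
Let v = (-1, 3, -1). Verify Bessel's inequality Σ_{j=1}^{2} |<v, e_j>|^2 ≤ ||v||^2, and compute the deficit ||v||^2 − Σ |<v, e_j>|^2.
Σ |<v, e_j>|^2 = 5; ||v||^2 = 11; deficit = 6

Write each e_j = u_j / sqrt(<u_j, u_j>) where u_j is the displayed integer vector. Then <v, e_j> = <v, u_j> / sqrt(<u_j, u_j>), so |<v, e_j>|^2 = <v, u_j>^2 / <u_j, u_j>.
Coefficients: <v, e_1> = 3/sqrt(3), <v, e_2> = 2/sqrt(2).
Square and sum: Σ |<v, e_j>|^2 = 5.
Compute ||v||^2 = v·v = 11.
Deficit = 11 − 5 = 6 ≥ 0, confirming Bessel's inequality. (The deficit equals ||v − Σ <v,e_j> e_j||^2, the squared distance from v to span{e_j}.)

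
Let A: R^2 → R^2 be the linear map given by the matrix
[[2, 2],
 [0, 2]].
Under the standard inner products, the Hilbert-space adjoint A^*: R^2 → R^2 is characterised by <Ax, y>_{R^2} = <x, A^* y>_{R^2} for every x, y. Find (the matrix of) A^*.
A^* = A^T =
[[2, 0],
 [2, 2]]

For real matrices with standard dot products, the defining identity <Ax, y> = <x, A^* y> gives (Ax)^T y = x^T (A^*) y, i.e. x^T A^T y = x^T (A^*) y. Since this holds for all x, y, we must have A^* = A^T. Therefore
A^* =
[[2, 0],
 [2, 2]].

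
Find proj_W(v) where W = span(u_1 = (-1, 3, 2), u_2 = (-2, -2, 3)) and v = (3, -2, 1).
proj_W(v) = (5/18, -419/234, -79/117)

Set up U = [u_1 | ... | u_2] ∈ R^(3×2). The projector onto W = col(U) is P = U (U^T U)^(-1) U^T.
Compute U^T U =
  [14, 2]
  [2, 17],
and U^T v = (-7, 1).
Solve U^T U · c = U^T v for the coefficients: c = (-121/234, 14/117). The projection is proj_W(v) = U c.
Check: (v - proj_W(v)) · u_1 = 0  (should be 0).
Check: (v - proj_W(v)) · u_2 = 0  (should be 0).
Result: proj_W(v) = (5/18, -419/234, -79/117).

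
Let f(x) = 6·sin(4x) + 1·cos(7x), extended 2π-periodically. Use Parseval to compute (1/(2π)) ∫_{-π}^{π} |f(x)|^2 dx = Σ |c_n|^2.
Σ |c_n|^2 = 37/2

Expand |f|^2 and use orthogonality of {sin(nx), cos(mx)} on [-π, π]:
  ∫_{-π}^{π} sin(nx)^2 dx = π, ∫ cos(mx)^2 dx = π, and cross terms integrate to 0.
So ∫_{-π}^{π} f(x)^2 dx = 6^2 · π + 1^2 · π = (36 + 1)π.
Divide by 2π: (36 + 1)/2 = 37/2.
By Parseval, this equals Σ |c_n|^2.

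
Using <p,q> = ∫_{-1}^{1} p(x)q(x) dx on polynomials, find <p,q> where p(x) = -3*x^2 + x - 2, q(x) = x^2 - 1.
<p,q> = 52/15

Expand the product: p(x)·q(x) = -3*x^4 + x^3 + x^2 - x + 2.
∫_{-1}^{1} of each monomial x^k gives [2/(k+1) if k even, 0 if k odd]. Integrating term-by-term (or equivalently evaluating the antiderivative F(x) = -3*x^5/5 + x^4/4 + x^3/3 - x^2/2 + 2*x at the endpoints):
  F(1) − F(−1) = 89/60 − (-119/60) = 52/15.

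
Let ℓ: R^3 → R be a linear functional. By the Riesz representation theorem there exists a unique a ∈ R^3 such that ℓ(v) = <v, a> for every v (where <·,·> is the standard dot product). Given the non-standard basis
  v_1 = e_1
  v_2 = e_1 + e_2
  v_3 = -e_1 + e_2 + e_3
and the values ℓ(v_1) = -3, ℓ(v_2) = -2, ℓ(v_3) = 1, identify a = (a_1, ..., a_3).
a = (-3, 1, -3)

Write a = (a_1, ..., a_3) in the standard basis. For each basis vector v_i, ℓ(v_i) = <v_i, a> is a linear equation in the a_j's. Collect the n equations into a matrix system V a = ℓ, where row i of V is v_i (expressed in the standard basis). Since V is invertible (lower-triangular with 1s on the diagonal, up to permutation), solve by back-substitution:
  V =
[[1, 0, 0],
 [1, 1, 0],
 [-1, 1, 1]]
  V a = (-3, -2, 1)
Solving gives a = (-3, 1, -3).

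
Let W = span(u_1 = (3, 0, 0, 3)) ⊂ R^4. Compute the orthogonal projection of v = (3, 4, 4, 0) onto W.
proj_W(v) = (3/2, 0, 0, 3/2)

Set up U = [u_1 | ... | u_1] ∈ R^(4×1). The projector onto W = col(U) is P = U (U^T U)^(-1) U^T.
Compute U^T U =
  [18],
and U^T v = (9).
Solve U^T U · c = U^T v for the coefficients: c = (1/2). The projection is proj_W(v) = U c.
Check: (v - proj_W(v)) · u_1 = 0  (should be 0).
Result: proj_W(v) = (3/2, 0, 0, 3/2).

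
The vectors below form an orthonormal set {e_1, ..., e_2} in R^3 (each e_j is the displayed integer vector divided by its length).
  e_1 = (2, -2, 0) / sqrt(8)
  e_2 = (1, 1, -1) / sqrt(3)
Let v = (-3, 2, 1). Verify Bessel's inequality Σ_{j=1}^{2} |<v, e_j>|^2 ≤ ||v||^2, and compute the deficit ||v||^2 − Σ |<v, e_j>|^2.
Σ |<v, e_j>|^2 = 83/6; ||v||^2 = 14; deficit = 1/6

Write each e_j = u_j / sqrt(<u_j, u_j>) where u_j is the displayed integer vector. Then <v, e_j> = <v, u_j> / sqrt(<u_j, u_j>), so |<v, e_j>|^2 = <v, u_j>^2 / <u_j, u_j>.
Coefficients: <v, e_1> = -10/sqrt(8), <v, e_2> = -2/sqrt(3).
Square and sum: Σ |<v, e_j>|^2 = 83/6.
Compute ||v||^2 = v·v = 14.
Deficit = 14 − 83/6 = 1/6 ≥ 0, confirming Bessel's inequality. (The deficit equals ||v − Σ <v,e_j> e_j||^2, the squared distance from v to span{e_j}.)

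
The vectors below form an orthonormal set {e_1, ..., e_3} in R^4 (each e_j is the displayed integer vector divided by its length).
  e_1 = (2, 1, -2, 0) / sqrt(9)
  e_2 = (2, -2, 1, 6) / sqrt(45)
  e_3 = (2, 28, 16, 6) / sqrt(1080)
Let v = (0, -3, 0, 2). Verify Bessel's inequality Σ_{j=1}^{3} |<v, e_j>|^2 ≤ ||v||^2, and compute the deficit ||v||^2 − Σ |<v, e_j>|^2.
Σ |<v, e_j>|^2 = 13; ||v||^2 = 13; deficit = 0

Write each e_j = u_j / sqrt(<u_j, u_j>) where u_j is the displayed integer vector. Then <v, e_j> = <v, u_j> / sqrt(<u_j, u_j>), so |<v, e_j>|^2 = <v, u_j>^2 / <u_j, u_j>.
Coefficients: <v, e_1> = -3/sqrt(9), <v, e_2> = 18/sqrt(45), <v, e_3> = -72/sqrt(1080).
Square and sum: Σ |<v, e_j>|^2 = 13.
Compute ||v||^2 = v·v = 13.
Deficit = 13 − 13 = 0 ≥ 0, confirming Bessel's inequality. (The deficit equals ||v − Σ <v,e_j> e_j||^2, the squared distance from v to span{e_j}.)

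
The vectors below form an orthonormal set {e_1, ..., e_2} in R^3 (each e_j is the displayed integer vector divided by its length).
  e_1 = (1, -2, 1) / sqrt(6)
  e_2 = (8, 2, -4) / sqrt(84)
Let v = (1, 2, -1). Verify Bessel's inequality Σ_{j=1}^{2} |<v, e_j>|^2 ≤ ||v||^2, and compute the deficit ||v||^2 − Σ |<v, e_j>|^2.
Σ |<v, e_j>|^2 = 40/7; ||v||^2 = 6; deficit = 2/7

Write each e_j = u_j / sqrt(<u_j, u_j>) where u_j is the displayed integer vector. Then <v, e_j> = <v, u_j> / sqrt(<u_j, u_j>), so |<v, e_j>|^2 = <v, u_j>^2 / <u_j, u_j>.
Coefficients: <v, e_1> = -4/sqrt(6), <v, e_2> = 16/sqrt(84).
Square and sum: Σ |<v, e_j>|^2 = 40/7.
Compute ||v||^2 = v·v = 6.
Deficit = 6 − 40/7 = 2/7 ≥ 0, confirming Bessel's inequality. (The deficit equals ||v − Σ <v,e_j> e_j||^2, the squared distance from v to span{e_j}.)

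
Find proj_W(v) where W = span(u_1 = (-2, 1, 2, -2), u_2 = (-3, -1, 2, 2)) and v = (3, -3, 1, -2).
proj_W(v) = (295/209, 75/209, -206/209, -150/209)

Set up U = [u_1 | ... | u_2] ∈ R^(4×2). The projector onto W = col(U) is P = U (U^T U)^(-1) U^T.
Compute U^T U =
  [13, 5]
  [5, 18],
and U^T v = (-3, -8).
Solve U^T U · c = U^T v for the coefficients: c = (-14/209, -89/209). The projection is proj_W(v) = U c.
Check: (v - proj_W(v)) · u_1 = 0  (should be 0).
Check: (v - proj_W(v)) · u_2 = 0  (should be 0).
Result: proj_W(v) = (295/209, 75/209, -206/209, -150/209).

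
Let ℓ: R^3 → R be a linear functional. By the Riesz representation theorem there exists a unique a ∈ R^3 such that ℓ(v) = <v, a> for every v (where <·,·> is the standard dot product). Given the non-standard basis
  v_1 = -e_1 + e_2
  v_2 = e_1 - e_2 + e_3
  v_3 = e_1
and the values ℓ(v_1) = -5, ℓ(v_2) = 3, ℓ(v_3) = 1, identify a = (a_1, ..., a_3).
a = (1, -4, -2)

Write a = (a_1, ..., a_3) in the standard basis. For each basis vector v_i, ℓ(v_i) = <v_i, a> is a linear equation in the a_j's. Collect the n equations into a matrix system V a = ℓ, where row i of V is v_i (expressed in the standard basis). Since V is invertible (lower-triangular with 1s on the diagonal, up to permutation), solve by back-substitution:
  V =
[[-1, 1, 0],
 [1, -1, 1],
 [1, 0, 0]]
  V a = (-5, 3, 1)
Solving gives a = (1, -4, -2).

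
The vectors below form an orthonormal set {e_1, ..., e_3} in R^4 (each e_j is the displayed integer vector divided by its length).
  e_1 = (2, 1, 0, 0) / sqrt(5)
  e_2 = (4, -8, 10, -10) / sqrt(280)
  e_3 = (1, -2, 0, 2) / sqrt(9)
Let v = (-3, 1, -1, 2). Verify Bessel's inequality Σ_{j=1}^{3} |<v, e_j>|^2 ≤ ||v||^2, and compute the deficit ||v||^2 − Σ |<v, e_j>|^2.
Σ |<v, e_j>|^2 = 2**(137/575)*3**(431/575)*5**(538/575)*7**(573/575)/6; ||v||^2 = 15; deficit = 121/126

Write each e_j = u_j / sqrt(<u_j, u_j>) where u_j is the displayed integer vector. Then <v, e_j> = <v, u_j> / sqrt(<u_j, u_j>), so |<v, e_j>|^2 = <v, u_j>^2 / <u_j, u_j>.
Coefficients: <v, e_1> = -5/sqrt(5), <v, e_2> = -50/sqrt(280), <v, e_3> = -1/sqrt(9).
Square and sum: Σ |<v, e_j>|^2 = 2**(137/575)*3**(431/575)*5**(538/575)*7**(573/575)/6.
Compute ||v||^2 = v·v = 15.
Deficit = 15 − 2**(137/575)*3**(431/575)*5**(538/575)*7**(573/575)/6 = 121/126 ≥ 0, confirming Bessel's inequality. (The deficit equals ||v − Σ <v,e_j> e_j||^2, the squared distance from v to span{e_j}.)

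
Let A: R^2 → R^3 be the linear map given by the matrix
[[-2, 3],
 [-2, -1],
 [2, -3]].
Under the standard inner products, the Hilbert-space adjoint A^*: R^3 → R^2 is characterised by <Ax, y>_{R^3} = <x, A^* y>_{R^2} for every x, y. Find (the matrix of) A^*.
A^* = A^T =
[[-2, -2, 2],
 [3, -1, -3]]

For real matrices with standard dot products, the defining identity <Ax, y> = <x, A^* y> gives (Ax)^T y = x^T (A^*) y, i.e. x^T A^T y = x^T (A^*) y. Since this holds for all x, y, we must have A^* = A^T. Therefore
A^* =
[[-2, -2, 2],
 [3, -1, -3]].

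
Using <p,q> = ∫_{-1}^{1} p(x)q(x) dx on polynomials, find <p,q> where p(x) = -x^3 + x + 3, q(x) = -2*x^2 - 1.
<p,q> = -10

Expand the product: p(x)·q(x) = 2*x^5 - x^3 - 6*x^2 - x - 3.
∫_{-1}^{1} of each monomial x^k gives [2/(k+1) if k even, 0 if k odd]. Integrating term-by-term (or equivalently evaluating the antiderivative F(x) = x^6/3 - x^4/4 - 2*x^3 - x^2/2 - 3*x at the endpoints):
  F(1) − F(−1) = -65/12 − (55/12) = -10.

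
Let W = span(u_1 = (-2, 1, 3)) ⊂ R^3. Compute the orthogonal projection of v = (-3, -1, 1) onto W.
proj_W(v) = (-8/7, 4/7, 12/7)

Set up U = [u_1 | ... | u_1] ∈ R^(3×1). The projector onto W = col(U) is P = U (U^T U)^(-1) U^T.
Compute U^T U =
  [14],
and U^T v = (8).
Solve U^T U · c = U^T v for the coefficients: c = (4/7). The projection is proj_W(v) = U c.
Check: (v - proj_W(v)) · u_1 = 0  (should be 0).
Result: proj_W(v) = (-8/7, 4/7, 12/7).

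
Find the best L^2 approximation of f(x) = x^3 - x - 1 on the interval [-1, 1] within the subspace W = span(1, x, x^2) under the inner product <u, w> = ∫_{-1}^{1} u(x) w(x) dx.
g(x) = -2*x/5 - 1

The best approximation g ∈ W is the orthogonal projection of f onto W. Writing g = a_0 + a_1 x + a_2 x^2, the coefficients solve the normal equations G · a = b where
  G_{ij} = <φ_i, φ_j> and b_i = <f, φ_i>, with φ_0 = 1, φ_1 = x, φ_2 = x^2.
G =
  [2, 0, 2/3]
  [0, 2/3, 0]
  [2/3, 0, 2/5],
b = (-2, -4/15, -2/3).
Solving gives a_0 = -1, a_1 = -2/5, a_2 = 0, so
  g(x) = -2*x/5 - 1.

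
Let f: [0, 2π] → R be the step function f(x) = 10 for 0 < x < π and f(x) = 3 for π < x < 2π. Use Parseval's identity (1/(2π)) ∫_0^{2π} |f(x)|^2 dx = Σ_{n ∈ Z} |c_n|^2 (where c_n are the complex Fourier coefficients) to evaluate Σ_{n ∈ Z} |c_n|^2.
Σ |c_n|^2 = 109/2

Parseval equates the L^2 energy of f (normalised by 1/(2π)) with the ℓ^2 sum of its Fourier coefficients: (1/(2π)) ∫_0^{2π} |f|^2 = Σ |c_n|^2.
Compute the left side: (1/(2π)) [∫_0^π 10^2 dx + ∫_π^{2π} 3^2 dx] = (1/(2π)) · (100π + 9π) = (100 + 9)/2 = 109/2.
So Σ_{n ∈ Z} |c_n|^2 = 109/2.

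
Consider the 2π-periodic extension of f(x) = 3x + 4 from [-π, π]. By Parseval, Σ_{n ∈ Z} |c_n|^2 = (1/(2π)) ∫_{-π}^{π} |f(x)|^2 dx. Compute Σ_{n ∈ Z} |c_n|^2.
Σ |c_n|^2 = 3π^2 + 16

Expand and integrate term by term over [-π, π]:
  ∫ (3x)^2 dx = 9·(2π^3/3); ∫ 2·3·(4)·x dx = 0 (odd integrand); ∫ 4^2 dx = 16·2π.
So (1/(2π)) ∫_{-π}^{π} (3x + 4)^2 dx = 9π^2/3 + 16 = 3π^2 + 16.
Parseval ⇒ Σ |c_n|^2 = 3π^2 + 16.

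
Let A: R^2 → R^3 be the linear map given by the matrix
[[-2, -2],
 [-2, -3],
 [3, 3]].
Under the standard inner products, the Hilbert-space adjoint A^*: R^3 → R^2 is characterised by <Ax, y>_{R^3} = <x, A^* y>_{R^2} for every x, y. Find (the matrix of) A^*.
A^* = A^T =
[[-2, -2, 3],
 [-2, -3, 3]]

For real matrices with standard dot products, the defining identity <Ax, y> = <x, A^* y> gives (Ax)^T y = x^T (A^*) y, i.e. x^T A^T y = x^T (A^*) y. Since this holds for all x, y, we must have A^* = A^T. Therefore
A^* =
[[-2, -2, 3],
 [-2, -3, 3]].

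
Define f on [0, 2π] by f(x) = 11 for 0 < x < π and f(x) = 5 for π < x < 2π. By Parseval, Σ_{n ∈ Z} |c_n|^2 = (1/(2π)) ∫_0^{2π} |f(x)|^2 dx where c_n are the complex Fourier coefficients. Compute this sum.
Σ |c_n|^2 = 73

Parseval equates the L^2 energy of f (normalised by 1/(2π)) with the ℓ^2 sum of its Fourier coefficients: (1/(2π)) ∫_0^{2π} |f|^2 = Σ |c_n|^2.
Compute the left side: (1/(2π)) [∫_0^π 11^2 dx + ∫_π^{2π} 5^2 dx] = (1/(2π)) · (121π + 25π) = (121 + 25)/2 = 73.
So Σ_{n ∈ Z} |c_n|^2 = 73.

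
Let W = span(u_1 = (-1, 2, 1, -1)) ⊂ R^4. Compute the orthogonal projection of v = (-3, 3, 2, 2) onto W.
proj_W(v) = (-9/7, 18/7, 9/7, -9/7)

Set up U = [u_1 | ... | u_1] ∈ R^(4×1). The projector onto W = col(U) is P = U (U^T U)^(-1) U^T.
Compute U^T U =
  [7],
and U^T v = (9).
Solve U^T U · c = U^T v for the coefficients: c = (9/7). The projection is proj_W(v) = U c.
Check: (v - proj_W(v)) · u_1 = 0  (should be 0).
Result: proj_W(v) = (-9/7, 18/7, 9/7, -9/7).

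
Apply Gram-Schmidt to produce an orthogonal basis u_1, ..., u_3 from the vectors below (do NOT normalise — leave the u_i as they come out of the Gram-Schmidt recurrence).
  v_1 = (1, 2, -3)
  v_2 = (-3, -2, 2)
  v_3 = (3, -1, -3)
Orthogonal basis:
  u_1 = (1, 2, -3)
  u_2 = (-29/14, -1/7, -11/14)
  u_3 = (50/69, -175/69, -100/69)

Apply the Gram-Schmidt recurrence
  u_1 = v_1
  u_i = v_i − Σ_{j<i} ((v_i · u_j) / (u_j · u_j)) · u_j.

Step by step this gives:
  u_1 = (1, 2, -3)
  u_2 = (-29/14, -1/7, -11/14)
  u_3 = (50/69, -175/69, -100/69)

Orthogonality check:
  u_2 · u_1 = 0 (should be 0)
  u_3 · u_1 = 0 (should be 0)
  u_3 · u_2 = 0 (should be 0)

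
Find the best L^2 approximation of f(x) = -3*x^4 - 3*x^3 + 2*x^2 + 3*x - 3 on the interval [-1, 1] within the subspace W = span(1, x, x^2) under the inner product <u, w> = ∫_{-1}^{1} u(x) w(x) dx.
g(x) = -4*x^2/7 + 6*x/5 - 96/35

The best approximation g ∈ W is the orthogonal projection of f onto W. Writing g = a_0 + a_1 x + a_2 x^2, the coefficients solve the normal equations G · a = b where
  G_{ij} = <φ_i, φ_j> and b_i = <f, φ_i>, with φ_0 = 1, φ_1 = x, φ_2 = x^2.
G =
  [2, 0, 2/3]
  [0, 2/3, 0]
  [2/3, 0, 2/5],
b = (-88/15, 4/5, -72/35).
Solving gives a_0 = -96/35, a_1 = 6/5, a_2 = -4/7, so
  g(x) = -4*x^2/7 + 6*x/5 - 96/35.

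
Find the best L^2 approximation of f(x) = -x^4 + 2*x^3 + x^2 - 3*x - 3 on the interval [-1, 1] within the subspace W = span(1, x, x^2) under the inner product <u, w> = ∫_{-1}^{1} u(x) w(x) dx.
g(x) = x^2/7 - 9*x/5 - 102/35

The best approximation g ∈ W is the orthogonal projection of f onto W. Writing g = a_0 + a_1 x + a_2 x^2, the coefficients solve the normal equations G · a = b where
  G_{ij} = <φ_i, φ_j> and b_i = <f, φ_i>, with φ_0 = 1, φ_1 = x, φ_2 = x^2.
G =
  [2, 0, 2/3]
  [0, 2/3, 0]
  [2/3, 0, 2/5],
b = (-86/15, -6/5, -66/35).
Solving gives a_0 = -102/35, a_1 = -9/5, a_2 = 1/7, so
  g(x) = x^2/7 - 9*x/5 - 102/35.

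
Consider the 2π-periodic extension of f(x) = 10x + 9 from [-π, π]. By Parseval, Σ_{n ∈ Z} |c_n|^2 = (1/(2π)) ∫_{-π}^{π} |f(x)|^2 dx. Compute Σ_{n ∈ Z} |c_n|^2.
Σ |c_n|^2 = 100π^2/3 + 81

Expand and integrate term by term over [-π, π]:
  ∫ (10x)^2 dx = 100·(2π^3/3); ∫ 2·10·(9)·x dx = 0 (odd integrand); ∫ 9^2 dx = 81·2π.
So (1/(2π)) ∫_{-π}^{π} (10x + 9)^2 dx = 100π^2/3 + 81 = 100π^2/3 + 81.
Parseval ⇒ Σ |c_n|^2 = 100π^2/3 + 81.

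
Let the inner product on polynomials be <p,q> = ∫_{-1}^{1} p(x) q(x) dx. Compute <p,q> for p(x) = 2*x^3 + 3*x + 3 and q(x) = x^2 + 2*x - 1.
<p,q> = 8/5

Expand the product: p(x)·q(x) = 2*x^5 + 4*x^4 + x^3 + 9*x^2 + 3*x - 3.
∫_{-1}^{1} of each monomial x^k gives [2/(k+1) if k even, 0 if k odd]. Integrating term-by-term (or equivalently evaluating the antiderivative F(x) = x^6/3 + 4*x^5/5 + x^4/4 + 3*x^3 + 3*x^2/2 - 3*x at the endpoints):
  F(1) − F(−1) = 173/60 − (77/60) = 8/5.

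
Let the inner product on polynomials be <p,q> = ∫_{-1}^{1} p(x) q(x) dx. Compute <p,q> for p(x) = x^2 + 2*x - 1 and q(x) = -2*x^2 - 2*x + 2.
<p,q> = -24/5

Expand the product: p(x)·q(x) = -2*x^4 - 6*x^3 + 6*x - 2.
∫_{-1}^{1} of each monomial x^k gives [2/(k+1) if k even, 0 if k odd]. Integrating term-by-term (or equivalently evaluating the antiderivative F(x) = -2*x^5/5 - 3*x^4/2 + 3*x^2 - 2*x at the endpoints):
  F(1) − F(−1) = -9/10 − (39/10) = -24/5.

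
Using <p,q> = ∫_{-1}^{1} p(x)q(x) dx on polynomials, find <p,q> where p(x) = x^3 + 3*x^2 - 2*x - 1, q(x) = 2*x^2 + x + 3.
<p,q> = 2/15

Expand the product: p(x)·q(x) = 2*x^5 + 7*x^4 + 2*x^3 + 5*x^2 - 7*x - 3.
∫_{-1}^{1} of each monomial x^k gives [2/(k+1) if k even, 0 if k odd]. Integrating term-by-term (or equivalently evaluating the antiderivative F(x) = x^6/3 + 7*x^5/5 + x^4/2 + 5*x^3/3 - 7*x^2/2 - 3*x at the endpoints):
  F(1) − F(−1) = -13/5 − (-41/15) = 2/15.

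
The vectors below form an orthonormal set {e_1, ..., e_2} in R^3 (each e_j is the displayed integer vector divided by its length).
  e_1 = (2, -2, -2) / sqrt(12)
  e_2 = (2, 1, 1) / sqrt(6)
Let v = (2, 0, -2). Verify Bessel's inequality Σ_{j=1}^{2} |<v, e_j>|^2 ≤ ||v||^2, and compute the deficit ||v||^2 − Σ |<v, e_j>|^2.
Σ |<v, e_j>|^2 = 6; ||v||^2 = 8; deficit = 2

Write each e_j = u_j / sqrt(<u_j, u_j>) where u_j is the displayed integer vector. Then <v, e_j> = <v, u_j> / sqrt(<u_j, u_j>), so |<v, e_j>|^2 = <v, u_j>^2 / <u_j, u_j>.
Coefficients: <v, e_1> = 8/sqrt(12), <v, e_2> = 2/sqrt(6).
Square and sum: Σ |<v, e_j>|^2 = 6.
Compute ||v||^2 = v·v = 8.
Deficit = 8 − 6 = 2 ≥ 0, confirming Bessel's inequality. (The deficit equals ||v − Σ <v,e_j> e_j||^2, the squared distance from v to span{e_j}.)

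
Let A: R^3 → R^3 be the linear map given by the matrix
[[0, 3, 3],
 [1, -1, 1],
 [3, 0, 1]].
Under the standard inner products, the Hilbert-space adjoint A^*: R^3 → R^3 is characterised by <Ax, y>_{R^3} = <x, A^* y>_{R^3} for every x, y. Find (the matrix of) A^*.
A^* = A^T =
[[0, 1, 3],
 [3, -1, 0],
 [3, 1, 1]]

For real matrices with standard dot products, the defining identity <Ax, y> = <x, A^* y> gives (Ax)^T y = x^T (A^*) y, i.e. x^T A^T y = x^T (A^*) y. Since this holds for all x, y, we must have A^* = A^T. Therefore
A^* =
[[0, 1, 3],
 [3, -1, 0],
 [3, 1, 1]].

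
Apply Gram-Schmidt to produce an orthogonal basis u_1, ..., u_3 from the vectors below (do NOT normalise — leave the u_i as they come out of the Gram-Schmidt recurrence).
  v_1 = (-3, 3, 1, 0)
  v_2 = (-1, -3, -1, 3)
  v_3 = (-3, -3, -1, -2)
Orthogonal basis:
  u_1 = (-3, 3, 1, 0)
  u_2 = (-40/19, -36/19, -12/19, 3)
  u_3 = (-780/331, -702/331, -234/331, -1040/331)

Apply the Gram-Schmidt recurrence
  u_1 = v_1
  u_i = v_i − Σ_{j<i} ((v_i · u_j) / (u_j · u_j)) · u_j.

Step by step this gives:
  u_1 = (-3, 3, 1, 0)
  u_2 = (-40/19, -36/19, -12/19, 3)
  u_3 = (-780/331, -702/331, -234/331, -1040/331)

Orthogonality check:
  u_2 · u_1 = 0 (should be 0)
  u_3 · u_1 = 0 (should be 0)
  u_3 · u_2 = 0 (should be 0)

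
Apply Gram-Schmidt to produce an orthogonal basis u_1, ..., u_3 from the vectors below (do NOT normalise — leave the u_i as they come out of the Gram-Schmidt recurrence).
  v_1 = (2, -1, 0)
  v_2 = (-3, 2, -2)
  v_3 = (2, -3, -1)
Orthogonal basis:
  u_1 = (2, -1, 0)
  u_2 = (1/5, 2/5, -2)
  u_3 = (-6/7, -12/7, -3/7)

Apply the Gram-Schmidt recurrence
  u_1 = v_1
  u_i = v_i − Σ_{j<i} ((v_i · u_j) / (u_j · u_j)) · u_j.

Step by step this gives:
  u_1 = (2, -1, 0)
  u_2 = (1/5, 2/5, -2)
  u_3 = (-6/7, -12/7, -3/7)

Orthogonality check:
  u_2 · u_1 = 0 (should be 0)
  u_3 · u_1 = 0 (should be 0)
  u_3 · u_2 = 0 (should be 0)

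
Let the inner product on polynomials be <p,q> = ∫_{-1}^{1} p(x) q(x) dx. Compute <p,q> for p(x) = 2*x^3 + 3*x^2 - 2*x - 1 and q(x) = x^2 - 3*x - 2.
<p,q> = 32/15

Expand the product: p(x)·q(x) = 2*x^5 - 3*x^4 - 15*x^3 - x^2 + 7*x + 2.
∫_{-1}^{1} of each monomial x^k gives [2/(k+1) if k even, 0 if k odd]. Integrating term-by-term (or equivalently evaluating the antiderivative F(x) = x^6/3 - 3*x^5/5 - 15*x^4/4 - x^3/3 + 7*x^2/2 + 2*x at the endpoints):
  F(1) − F(−1) = 23/20 − (-59/60) = 32/15.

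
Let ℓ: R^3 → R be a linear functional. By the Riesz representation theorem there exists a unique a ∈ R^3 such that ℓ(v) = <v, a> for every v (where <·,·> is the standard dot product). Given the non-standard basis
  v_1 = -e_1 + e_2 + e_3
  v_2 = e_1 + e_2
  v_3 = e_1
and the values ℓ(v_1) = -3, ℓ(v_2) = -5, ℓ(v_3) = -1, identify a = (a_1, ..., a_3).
a = (-1, -4, 0)

Write a = (a_1, ..., a_3) in the standard basis. For each basis vector v_i, ℓ(v_i) = <v_i, a> is a linear equation in the a_j's. Collect the n equations into a matrix system V a = ℓ, where row i of V is v_i (expressed in the standard basis). Since V is invertible (lower-triangular with 1s on the diagonal, up to permutation), solve by back-substitution:
  V =
[[-1, 1, 1],
 [1, 1, 0],
 [1, 0, 0]]
  V a = (-3, -5, -1)
Solving gives a = (-1, -4, 0).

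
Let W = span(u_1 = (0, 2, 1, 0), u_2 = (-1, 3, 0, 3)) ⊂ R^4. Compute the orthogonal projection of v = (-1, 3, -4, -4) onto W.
proj_W(v) = (22/59, 34/59, 50/59, -66/59)

Set up U = [u_1 | ... | u_2] ∈ R^(4×2). The projector onto W = col(U) is P = U (U^T U)^(-1) U^T.
Compute U^T U =
  [5, 6]
  [6, 19],
and U^T v = (2, -2).
Solve U^T U · c = U^T v for the coefficients: c = (50/59, -22/59). The projection is proj_W(v) = U c.
Check: (v - proj_W(v)) · u_1 = 0  (should be 0).
Check: (v - proj_W(v)) · u_2 = 0  (should be 0).
Result: proj_W(v) = (22/59, 34/59, 50/59, -66/59).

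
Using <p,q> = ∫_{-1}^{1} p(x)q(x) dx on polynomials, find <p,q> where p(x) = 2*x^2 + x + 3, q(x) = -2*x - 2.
<p,q> = -16

Expand the product: p(x)·q(x) = -4*x^3 - 6*x^2 - 8*x - 6.
∫_{-1}^{1} of each monomial x^k gives [2/(k+1) if k even, 0 if k odd]. Integrating term-by-term (or equivalently evaluating the antiderivative F(x) = -x^4 - 2*x^3 - 4*x^2 - 6*x at the endpoints):
  F(1) − F(−1) = -13 − (3) = -16.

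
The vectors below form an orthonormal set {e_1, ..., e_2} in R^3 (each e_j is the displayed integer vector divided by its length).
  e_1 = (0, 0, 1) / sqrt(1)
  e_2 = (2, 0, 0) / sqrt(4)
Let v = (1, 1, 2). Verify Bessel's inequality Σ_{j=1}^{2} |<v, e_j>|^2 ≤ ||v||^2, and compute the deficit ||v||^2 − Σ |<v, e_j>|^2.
Σ |<v, e_j>|^2 = 5; ||v||^2 = 6; deficit = 1

Write each e_j = u_j / sqrt(<u_j, u_j>) where u_j is the displayed integer vector. Then <v, e_j> = <v, u_j> / sqrt(<u_j, u_j>), so |<v, e_j>|^2 = <v, u_j>^2 / <u_j, u_j>.
Coefficients: <v, e_1> = 2/sqrt(1), <v, e_2> = 2/sqrt(4).
Square and sum: Σ |<v, e_j>|^2 = 5.
Compute ||v||^2 = v·v = 6.
Deficit = 6 − 5 = 1 ≥ 0, confirming Bessel's inequality. (The deficit equals ||v − Σ <v,e_j> e_j||^2, the squared distance from v to span{e_j}.)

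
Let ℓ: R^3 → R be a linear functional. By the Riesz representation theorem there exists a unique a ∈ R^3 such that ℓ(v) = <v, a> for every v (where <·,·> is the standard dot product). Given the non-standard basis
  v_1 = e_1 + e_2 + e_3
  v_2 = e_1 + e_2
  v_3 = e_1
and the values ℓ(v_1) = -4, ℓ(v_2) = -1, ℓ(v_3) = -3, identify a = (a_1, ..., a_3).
a = (-3, 2, -3)

Write a = (a_1, ..., a_3) in the standard basis. For each basis vector v_i, ℓ(v_i) = <v_i, a> is a linear equation in the a_j's. Collect the n equations into a matrix system V a = ℓ, where row i of V is v_i (expressed in the standard basis). Since V is invertible (lower-triangular with 1s on the diagonal, up to permutation), solve by back-substitution:
  V =
[[1, 1, 1],
 [1, 1, 0],
 [1, 0, 0]]
  V a = (-4, -1, -3)
Solving gives a = (-3, 2, -3).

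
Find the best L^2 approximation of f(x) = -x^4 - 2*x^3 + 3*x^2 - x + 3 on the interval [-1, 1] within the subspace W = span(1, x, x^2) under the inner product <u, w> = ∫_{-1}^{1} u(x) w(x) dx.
g(x) = 15*x^2/7 - 11*x/5 + 108/35

The best approximation g ∈ W is the orthogonal projection of f onto W. Writing g = a_0 + a_1 x + a_2 x^2, the coefficients solve the normal equations G · a = b where
  G_{ij} = <φ_i, φ_j> and b_i = <f, φ_i>, with φ_0 = 1, φ_1 = x, φ_2 = x^2.
G =
  [2, 0, 2/3]
  [0, 2/3, 0]
  [2/3, 0, 2/5],
b = (38/5, -22/15, 102/35).
Solving gives a_0 = 108/35, a_1 = -11/5, a_2 = 15/7, so
  g(x) = 15*x^2/7 - 11*x/5 + 108/35.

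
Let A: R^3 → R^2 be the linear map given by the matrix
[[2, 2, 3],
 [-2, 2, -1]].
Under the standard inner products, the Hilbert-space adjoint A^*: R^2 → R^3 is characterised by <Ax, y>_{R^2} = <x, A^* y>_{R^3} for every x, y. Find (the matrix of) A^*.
A^* = A^T =
[[2, -2],
 [2, 2],
 [3, -1]]

For real matrices with standard dot products, the defining identity <Ax, y> = <x, A^* y> gives (Ax)^T y = x^T (A^*) y, i.e. x^T A^T y = x^T (A^*) y. Since this holds for all x, y, we must have A^* = A^T. Therefore
A^* =
[[2, -2],
 [2, 2],
 [3, -1]].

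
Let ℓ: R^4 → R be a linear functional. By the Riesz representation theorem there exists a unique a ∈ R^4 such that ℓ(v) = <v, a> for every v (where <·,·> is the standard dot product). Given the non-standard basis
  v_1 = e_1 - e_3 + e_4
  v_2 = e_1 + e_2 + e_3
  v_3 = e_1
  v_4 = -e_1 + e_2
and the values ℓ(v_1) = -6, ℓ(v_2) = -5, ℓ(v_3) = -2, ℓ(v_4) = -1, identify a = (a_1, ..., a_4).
a = (-2, -3, 0, -4)

Write a = (a_1, ..., a_4) in the standard basis. For each basis vector v_i, ℓ(v_i) = <v_i, a> is a linear equation in the a_j's. Collect the n equations into a matrix system V a = ℓ, where row i of V is v_i (expressed in the standard basis). Since V is invertible (lower-triangular with 1s on the diagonal, up to permutation), solve by back-substitution:
  V =
[[1, 0, -1, 1],
 [1, 1, 1, 0],
 [1, 0, 0, 0],
 [-1, 1, 0, 0]]
  V a = (-6, -5, -2, -1)
Solving gives a = (-2, -3, 0, -4).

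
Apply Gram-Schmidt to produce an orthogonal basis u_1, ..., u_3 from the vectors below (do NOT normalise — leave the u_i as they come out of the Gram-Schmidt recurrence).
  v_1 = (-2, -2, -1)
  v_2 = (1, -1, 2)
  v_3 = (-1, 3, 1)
Orthogonal basis:
  u_1 = (-2, -2, -1)
  u_2 = (5/9, -13/9, 16/9)
  u_3 = (-9/5, 27/25, 36/25)

Apply the Gram-Schmidt recurrence
  u_1 = v_1
  u_i = v_i − Σ_{j<i} ((v_i · u_j) / (u_j · u_j)) · u_j.

Step by step this gives:
  u_1 = (-2, -2, -1)
  u_2 = (5/9, -13/9, 16/9)
  u_3 = (-9/5, 27/25, 36/25)

Orthogonality check:
  u_2 · u_1 = 0 (should be 0)
  u_3 · u_1 = 0 (should be 0)
  u_3 · u_2 = 0 (should be 0)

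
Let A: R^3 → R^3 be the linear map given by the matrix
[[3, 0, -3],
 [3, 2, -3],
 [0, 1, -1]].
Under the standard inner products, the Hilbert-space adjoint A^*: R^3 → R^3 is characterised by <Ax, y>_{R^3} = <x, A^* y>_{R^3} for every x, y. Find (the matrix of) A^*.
A^* = A^T =
[[3, 3, 0],
 [0, 2, 1],
 [-3, -3, -1]]

For real matrices with standard dot products, the defining identity <Ax, y> = <x, A^* y> gives (Ax)^T y = x^T (A^*) y, i.e. x^T A^T y = x^T (A^*) y. Since this holds for all x, y, we must have A^* = A^T. Therefore
A^* =
[[3, 3, 0],
 [0, 2, 1],
 [-3, -3, -1]].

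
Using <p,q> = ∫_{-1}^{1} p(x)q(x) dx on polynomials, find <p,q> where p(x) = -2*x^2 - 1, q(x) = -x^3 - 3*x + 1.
<p,q> = -10/3

Expand the product: p(x)·q(x) = 2*x^5 + 7*x^3 - 2*x^2 + 3*x - 1.
∫_{-1}^{1} of each monomial x^k gives [2/(k+1) if k even, 0 if k odd]. Integrating term-by-term (or equivalently evaluating the antiderivative F(x) = x^6/3 + 7*x^4/4 - 2*x^3/3 + 3*x^2/2 - x at the endpoints):
  F(1) − F(−1) = 23/12 − (21/4) = -10/3.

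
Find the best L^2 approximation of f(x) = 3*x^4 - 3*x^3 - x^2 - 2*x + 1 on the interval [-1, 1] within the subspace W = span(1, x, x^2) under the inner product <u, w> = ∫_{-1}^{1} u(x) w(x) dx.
g(x) = 11*x^2/7 - 19*x/5 + 26/35

The best approximation g ∈ W is the orthogonal projection of f onto W. Writing g = a_0 + a_1 x + a_2 x^2, the coefficients solve the normal equations G · a = b where
  G_{ij} = <φ_i, φ_j> and b_i = <f, φ_i>, with φ_0 = 1, φ_1 = x, φ_2 = x^2.
G =
  [2, 0, 2/3]
  [0, 2/3, 0]
  [2/3, 0, 2/5],
b = (38/15, -38/15, 118/105).
Solving gives a_0 = 26/35, a_1 = -19/5, a_2 = 11/7, so
  g(x) = 11*x^2/7 - 19*x/5 + 26/35.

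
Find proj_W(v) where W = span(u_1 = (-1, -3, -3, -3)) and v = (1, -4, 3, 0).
proj_W(v) = (-1/14, -3/14, -3/14, -3/14)

Set up U = [u_1 | ... | u_1] ∈ R^(4×1). The projector onto W = col(U) is P = U (U^T U)^(-1) U^T.
Compute U^T U =
  [28],
and U^T v = (2).
Solve U^T U · c = U^T v for the coefficients: c = (1/14). The projection is proj_W(v) = U c.
Check: (v - proj_W(v)) · u_1 = 0  (should be 0).
Result: proj_W(v) = (-1/14, -3/14, -3/14, -3/14).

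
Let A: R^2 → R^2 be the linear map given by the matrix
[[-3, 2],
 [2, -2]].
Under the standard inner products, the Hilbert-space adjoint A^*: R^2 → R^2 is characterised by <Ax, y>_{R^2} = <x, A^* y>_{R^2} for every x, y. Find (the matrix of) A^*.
A^* = A^T =
[[-3, 2],
 [2, -2]]

For real matrices with standard dot products, the defining identity <Ax, y> = <x, A^* y> gives (Ax)^T y = x^T (A^*) y, i.e. x^T A^T y = x^T (A^*) y. Since this holds for all x, y, we must have A^* = A^T. Therefore
A^* =
[[-3, 2],
 [2, -2]].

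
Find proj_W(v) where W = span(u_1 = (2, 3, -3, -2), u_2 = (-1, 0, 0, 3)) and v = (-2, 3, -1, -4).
proj_W(v) = (73/49, 60/49, -60/49, -139/49)

Set up U = [u_1 | ... | u_2] ∈ R^(4×2). The projector onto W = col(U) is P = U (U^T U)^(-1) U^T.
Compute U^T U =
  [26, -8]
  [-8, 10],
and U^T v = (16, -10).
Solve U^T U · c = U^T v for the coefficients: c = (20/49, -33/49). The projection is proj_W(v) = U c.
Check: (v - proj_W(v)) · u_1 = 0  (should be 0).
Check: (v - proj_W(v)) · u_2 = 0  (should be 0).
Result: proj_W(v) = (73/49, 60/49, -60/49, -139/49).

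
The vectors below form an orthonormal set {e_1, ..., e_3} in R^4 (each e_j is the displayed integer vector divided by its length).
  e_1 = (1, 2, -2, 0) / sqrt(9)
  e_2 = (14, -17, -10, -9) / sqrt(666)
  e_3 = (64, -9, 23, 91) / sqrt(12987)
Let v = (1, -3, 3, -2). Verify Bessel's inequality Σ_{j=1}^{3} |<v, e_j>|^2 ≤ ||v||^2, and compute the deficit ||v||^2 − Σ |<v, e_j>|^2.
Σ |<v, e_j>|^2 = 12425/702; ||v||^2 = 23; deficit = 3721/702

Write each e_j = u_j / sqrt(<u_j, u_j>) where u_j is the displayed integer vector. Then <v, e_j> = <v, u_j> / sqrt(<u_j, u_j>), so |<v, e_j>|^2 = <v, u_j>^2 / <u_j, u_j>.
Coefficients: <v, e_1> = -11/sqrt(9), <v, e_2> = 53/sqrt(666), <v, e_3> = -22/sqrt(12987).
Square and sum: Σ |<v, e_j>|^2 = 12425/702.
Compute ||v||^2 = v·v = 23.
Deficit = 23 − 12425/702 = 3721/702 ≥ 0, confirming Bessel's inequality. (The deficit equals ||v − Σ <v,e_j> e_j||^2, the squared distance from v to span{e_j}.)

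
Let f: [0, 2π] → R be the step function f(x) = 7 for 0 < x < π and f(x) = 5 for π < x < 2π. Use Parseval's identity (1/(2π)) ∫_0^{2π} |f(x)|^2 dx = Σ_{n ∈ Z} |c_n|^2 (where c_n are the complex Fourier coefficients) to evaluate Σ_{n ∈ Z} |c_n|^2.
Σ |c_n|^2 = 37

Parseval equates the L^2 energy of f (normalised by 1/(2π)) with the ℓ^2 sum of its Fourier coefficients: (1/(2π)) ∫_0^{2π} |f|^2 = Σ |c_n|^2.
Compute the left side: (1/(2π)) [∫_0^π 7^2 dx + ∫_π^{2π} 5^2 dx] = (1/(2π)) · (49π + 25π) = (49 + 25)/2 = 37.
So Σ_{n ∈ Z} |c_n|^2 = 37.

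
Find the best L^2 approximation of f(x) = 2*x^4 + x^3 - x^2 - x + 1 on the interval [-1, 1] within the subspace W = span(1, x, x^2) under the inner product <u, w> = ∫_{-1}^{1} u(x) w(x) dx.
g(x) = 5*x^2/7 - 2*x/5 + 29/35

The best approximation g ∈ W is the orthogonal projection of f onto W. Writing g = a_0 + a_1 x + a_2 x^2, the coefficients solve the normal equations G · a = b where
  G_{ij} = <φ_i, φ_j> and b_i = <f, φ_i>, with φ_0 = 1, φ_1 = x, φ_2 = x^2.
G =
  [2, 0, 2/3]
  [0, 2/3, 0]
  [2/3, 0, 2/5],
b = (32/15, -4/15, 88/105).
Solving gives a_0 = 29/35, a_1 = -2/5, a_2 = 5/7, so
  g(x) = 5*x^2/7 - 2*x/5 + 29/35.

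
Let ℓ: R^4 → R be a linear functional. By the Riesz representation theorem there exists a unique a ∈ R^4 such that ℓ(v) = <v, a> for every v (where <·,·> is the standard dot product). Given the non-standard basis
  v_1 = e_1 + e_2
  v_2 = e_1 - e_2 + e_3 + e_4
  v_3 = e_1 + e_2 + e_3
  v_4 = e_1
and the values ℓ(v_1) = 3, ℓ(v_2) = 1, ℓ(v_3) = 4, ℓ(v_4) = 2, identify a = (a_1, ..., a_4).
a = (2, 1, 1, -1)

Write a = (a_1, ..., a_4) in the standard basis. For each basis vector v_i, ℓ(v_i) = <v_i, a> is a linear equation in the a_j's. Collect the n equations into a matrix system V a = ℓ, where row i of V is v_i (expressed in the standard basis). Since V is invertible (lower-triangular with 1s on the diagonal, up to permutation), solve by back-substitution:
  V =
[[1, 1, 0, 0],
 [1, -1, 1, 1],
 [1, 1, 1, 0],
 [1, 0, 0, 0]]
  V a = (3, 1, 4, 2)
Solving gives a = (2, 1, 1, -1).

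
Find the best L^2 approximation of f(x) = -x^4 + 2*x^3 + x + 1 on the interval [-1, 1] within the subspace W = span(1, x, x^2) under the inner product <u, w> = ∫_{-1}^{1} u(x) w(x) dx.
g(x) = -6*x^2/7 + 11*x/5 + 38/35

The best approximation g ∈ W is the orthogonal projection of f onto W. Writing g = a_0 + a_1 x + a_2 x^2, the coefficients solve the normal equations G · a = b where
  G_{ij} = <φ_i, φ_j> and b_i = <f, φ_i>, with φ_0 = 1, φ_1 = x, φ_2 = x^2.
G =
  [2, 0, 2/3]
  [0, 2/3, 0]
  [2/3, 0, 2/5],
b = (8/5, 22/15, 8/21).
Solving gives a_0 = 38/35, a_1 = 11/5, a_2 = -6/7, so
  g(x) = -6*x^2/7 + 11*x/5 + 38/35.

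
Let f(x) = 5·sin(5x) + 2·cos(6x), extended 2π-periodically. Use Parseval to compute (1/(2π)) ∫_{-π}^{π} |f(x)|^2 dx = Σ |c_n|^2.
Σ |c_n|^2 = 29/2

Expand |f|^2 and use orthogonality of {sin(nx), cos(mx)} on [-π, π]:
  ∫_{-π}^{π} sin(nx)^2 dx = π, ∫ cos(mx)^2 dx = π, and cross terms integrate to 0.
So ∫_{-π}^{π} f(x)^2 dx = 5^2 · π + 2^2 · π = (25 + 4)π.
Divide by 2π: (25 + 4)/2 = 29/2.
By Parseval, this equals Σ |c_n|^2.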